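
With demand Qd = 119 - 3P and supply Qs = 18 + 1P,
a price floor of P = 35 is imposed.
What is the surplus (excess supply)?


At P = 35:
Qd = 119 - 3*35 = 14
Qs = 18 + 1*35 = 53
Surplus = Qs - Qd = 53 - 14 = 39

39


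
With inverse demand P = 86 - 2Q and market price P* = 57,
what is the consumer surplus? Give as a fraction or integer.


Maximum willingness to pay (at Q=0): P_max = 86
Quantity demanded at P* = 57:
Q* = (86 - 57)/2 = 29/2
CS = (1/2) * Q* * (P_max - P*)
CS = (1/2) * 29/2 * (86 - 57)
CS = (1/2) * 29/2 * 29 = 841/4

841/4


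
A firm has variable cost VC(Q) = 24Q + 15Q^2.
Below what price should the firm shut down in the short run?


AVC(Q) = VC(Q)/Q = 24 + 15Q
AVC is increasing in Q, so minimum AVC is at Q -> 0+.
Min AVC = 24
The firm should shut down if P < 24.

24


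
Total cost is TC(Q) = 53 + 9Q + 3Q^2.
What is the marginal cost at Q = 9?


MC = dTC/dQ = 9 + 2*3*Q
At Q = 9:
MC = 9 + 6*9
MC = 9 + 54 = 63

63


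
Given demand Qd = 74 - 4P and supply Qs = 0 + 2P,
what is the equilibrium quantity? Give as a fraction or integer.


First find equilibrium price:
74 - 4P = 0 + 2P
P* = 74/6 = 37/3
Then substitute into demand:
Q* = 74 - 4 * 37/3 = 74/3

74/3


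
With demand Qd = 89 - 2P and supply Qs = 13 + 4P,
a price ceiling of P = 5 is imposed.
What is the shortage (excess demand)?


At P = 5:
Qd = 89 - 2*5 = 79
Qs = 13 + 4*5 = 33
Shortage = Qd - Qs = 79 - 33 = 46

46


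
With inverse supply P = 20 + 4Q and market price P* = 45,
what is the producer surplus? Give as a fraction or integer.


Minimum supply price (at Q=0): P_min = 20
Quantity supplied at P* = 45:
Q* = (45 - 20)/4 = 25/4
PS = (1/2) * Q* * (P* - P_min)
PS = (1/2) * 25/4 * (45 - 20)
PS = (1/2) * 25/4 * 25 = 625/8

625/8


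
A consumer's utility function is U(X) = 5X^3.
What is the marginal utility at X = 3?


MU = dU/dX = 5*3*X^(3-1)
MU = 15*X^2
At X = 3:
MU = 15 * 3^2
MU = 15 * 9 = 135

135


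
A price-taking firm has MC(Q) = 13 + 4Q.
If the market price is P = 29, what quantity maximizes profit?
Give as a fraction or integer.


In perfect competition, profit is maximized where P = MC.
29 = 13 + 4Q
16 = 4Q
Q* = 16/4 = 4

4


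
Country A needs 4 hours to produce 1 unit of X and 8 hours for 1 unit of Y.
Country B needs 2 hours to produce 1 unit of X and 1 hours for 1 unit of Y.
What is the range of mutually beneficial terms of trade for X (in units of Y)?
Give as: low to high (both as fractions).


Opportunity cost of X for Country A = hours_X / hours_Y = 4/8 = 1/2 units of Y
Opportunity cost of X for Country B = hours_X / hours_Y = 2/1 = 2 units of Y
Terms of trade must be between the two opportunity costs.
Range: 1/2 to 2

1/2 to 2


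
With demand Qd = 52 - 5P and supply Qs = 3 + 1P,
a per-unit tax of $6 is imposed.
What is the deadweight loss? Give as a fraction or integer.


Pre-tax equilibrium quantity: Q* = 67/6
Post-tax equilibrium quantity: Q_tax = 37/6
Reduction in quantity: Q* - Q_tax = 5
DWL = (1/2) * tax * (Q* - Q_tax)
DWL = (1/2) * 6 * 5 = 15

15


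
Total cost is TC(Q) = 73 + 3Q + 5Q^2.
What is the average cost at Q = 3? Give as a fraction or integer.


TC(3) = 73 + 3*3 + 5*3^2
TC(3) = 73 + 9 + 45 = 127
AC = TC/Q = 127/3 = 127/3

127/3


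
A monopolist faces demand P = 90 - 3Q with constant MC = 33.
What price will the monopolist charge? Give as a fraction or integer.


MR = 90 - 6Q
Set MR = MC: 90 - 6Q = 33
Q* = 19/2
Substitute into demand:
P* = 90 - 3*19/2 = 123/2

123/2


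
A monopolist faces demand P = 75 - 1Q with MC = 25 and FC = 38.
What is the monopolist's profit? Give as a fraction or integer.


MR = MC: 75 - 2Q = 25
Q* = 25
P* = 75 - 1*25 = 50
Profit = (P* - MC)*Q* - FC
= (50 - 25)*25 - 38
= 25*25 - 38
= 625 - 38 = 587

587


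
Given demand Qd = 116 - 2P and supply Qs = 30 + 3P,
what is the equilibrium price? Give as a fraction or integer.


At equilibrium, Qd = Qs.
116 - 2P = 30 + 3P
116 - 30 = 2P + 3P
86 = 5P
P* = 86/5 = 86/5

86/5


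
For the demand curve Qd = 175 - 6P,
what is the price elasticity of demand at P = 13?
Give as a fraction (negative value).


dQ/dP = -6
At P = 13: Q = 175 - 6*13 = 97
E = (dQ/dP)(P/Q) = (-6)(13/97) = -78/97

-78/97


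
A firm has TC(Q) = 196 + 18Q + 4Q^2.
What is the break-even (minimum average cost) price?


AC(Q) = 196/Q + 18 + 4Q
To minimize: dAC/dQ = -196/Q^2 + 4 = 0
Q^2 = 196/4 = 49
Q* = 7
Min AC = 196/7 + 18 + 4*7
Min AC = 28 + 18 + 28 = 74

74


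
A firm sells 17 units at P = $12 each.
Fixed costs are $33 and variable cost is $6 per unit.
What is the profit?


Total Revenue = P * Q = 12 * 17 = $204
Total Cost = FC + VC*Q = 33 + 6*17 = $135
Profit = TR - TC = 204 - 135 = $69

$69


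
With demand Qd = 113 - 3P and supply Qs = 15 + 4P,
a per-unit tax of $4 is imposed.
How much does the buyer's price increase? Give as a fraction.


With a per-unit tax, the buyer's price increase depends on relative slopes.
Supply slope: d = 4, Demand slope: b = 3
Buyer's price increase = d * tax / (b + d)
= 4 * 4 / (3 + 4)
= 16 / 7 = 16/7

16/7


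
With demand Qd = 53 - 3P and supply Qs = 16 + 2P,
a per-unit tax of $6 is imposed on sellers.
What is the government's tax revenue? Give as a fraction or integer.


With tax on sellers, new supply: Qs' = 16 + 2(P - 6)
= 4 + 2P
New equilibrium quantity:
Q_new = 118/5
Tax revenue = tax * Q_new = 6 * 118/5 = 708/5

708/5


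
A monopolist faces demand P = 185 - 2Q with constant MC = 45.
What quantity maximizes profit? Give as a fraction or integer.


TR = P*Q = (185 - 2Q)Q = 185Q - 2Q^2
MR = dTR/dQ = 185 - 4Q
Set MR = MC:
185 - 4Q = 45
140 = 4Q
Q* = 140/4 = 35

35


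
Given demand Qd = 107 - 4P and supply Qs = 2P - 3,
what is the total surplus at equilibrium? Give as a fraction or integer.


Find equilibrium: 107 - 4P = 2P - 3
107 + 3 = 6P
P* = 110/6 = 55/3
Q* = 2*55/3 - 3 = 101/3
Inverse demand: P = 107/4 - Q/4, so P_max = 107/4
Inverse supply: P = 3/2 + Q/2, so P_min = 3/2
CS = (1/2) * 101/3 * (107/4 - 55/3) = 10201/72
PS = (1/2) * 101/3 * (55/3 - 3/2) = 10201/36
TS = CS + PS = 10201/72 + 10201/36 = 10201/24

10201/24


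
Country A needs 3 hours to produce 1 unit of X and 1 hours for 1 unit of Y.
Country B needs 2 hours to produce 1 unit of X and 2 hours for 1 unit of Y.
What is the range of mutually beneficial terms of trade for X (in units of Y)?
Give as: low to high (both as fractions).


Opportunity cost of X for Country A = hours_X / hours_Y = 3/1 = 3 units of Y
Opportunity cost of X for Country B = hours_X / hours_Y = 2/2 = 1 units of Y
Terms of trade must be between the two opportunity costs.
Range: 1 to 3

1 to 3


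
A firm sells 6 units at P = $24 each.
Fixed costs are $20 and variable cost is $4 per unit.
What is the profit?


Total Revenue = P * Q = 24 * 6 = $144
Total Cost = FC + VC*Q = 20 + 4*6 = $44
Profit = TR - TC = 144 - 44 = $100

$100


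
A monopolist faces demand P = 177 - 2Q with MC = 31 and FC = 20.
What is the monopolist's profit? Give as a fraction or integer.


MR = MC: 177 - 4Q = 31
Q* = 73/2
P* = 177 - 2*73/2 = 104
Profit = (P* - MC)*Q* - FC
= (104 - 31)*73/2 - 20
= 73*73/2 - 20
= 5329/2 - 20 = 5289/2

5289/2


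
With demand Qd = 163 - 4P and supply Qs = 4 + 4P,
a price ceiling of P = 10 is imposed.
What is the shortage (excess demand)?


At P = 10:
Qd = 163 - 4*10 = 123
Qs = 4 + 4*10 = 44
Shortage = Qd - Qs = 123 - 44 = 79

79


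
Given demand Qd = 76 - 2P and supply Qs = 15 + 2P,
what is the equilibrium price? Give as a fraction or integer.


At equilibrium, Qd = Qs.
76 - 2P = 15 + 2P
76 - 15 = 2P + 2P
61 = 4P
P* = 61/4 = 61/4

61/4


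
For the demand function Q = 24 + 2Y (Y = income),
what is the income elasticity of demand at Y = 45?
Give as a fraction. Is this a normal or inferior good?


dQ/dY = 2
At Y = 45: Q = 24 + 2*45 = 114
Ey = (dQ/dY)(Y/Q) = 2 * 45 / 114 = 15/19
Since Ey > 0, this is a normal good.

15/19 (normal good)


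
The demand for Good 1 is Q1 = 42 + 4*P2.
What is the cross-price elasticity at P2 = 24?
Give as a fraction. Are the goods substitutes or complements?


dQ1/dP2 = 4
At P2 = 24: Q1 = 42 + 4*24 = 138
Exy = (dQ1/dP2)(P2/Q1) = 4 * 24 / 138 = 16/23
Since Exy > 0, the goods are substitutes.

16/23 (substitutes)


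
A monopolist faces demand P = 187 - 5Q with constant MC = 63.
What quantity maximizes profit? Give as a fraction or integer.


TR = P*Q = (187 - 5Q)Q = 187Q - 5Q^2
MR = dTR/dQ = 187 - 10Q
Set MR = MC:
187 - 10Q = 63
124 = 10Q
Q* = 124/10 = 62/5

62/5


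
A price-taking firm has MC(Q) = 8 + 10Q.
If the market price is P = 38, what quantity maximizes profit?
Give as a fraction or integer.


In perfect competition, profit is maximized where P = MC.
38 = 8 + 10Q
30 = 10Q
Q* = 30/10 = 3

3


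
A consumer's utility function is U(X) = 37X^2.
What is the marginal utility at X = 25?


MU = dU/dX = 37*2*X^(2-1)
MU = 74*X^1
At X = 25:
MU = 74 * 25^1
MU = 74 * 25 = 1850

1850


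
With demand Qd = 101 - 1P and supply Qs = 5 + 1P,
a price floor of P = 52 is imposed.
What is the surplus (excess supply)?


At P = 52:
Qd = 101 - 1*52 = 49
Qs = 5 + 1*52 = 57
Surplus = Qs - Qd = 57 - 49 = 8

8


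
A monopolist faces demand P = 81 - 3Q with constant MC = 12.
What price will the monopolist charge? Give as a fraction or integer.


MR = 81 - 6Q
Set MR = MC: 81 - 6Q = 12
Q* = 23/2
Substitute into demand:
P* = 81 - 3*23/2 = 93/2

93/2


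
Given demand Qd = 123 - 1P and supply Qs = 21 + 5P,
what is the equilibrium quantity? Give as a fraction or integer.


First find equilibrium price:
123 - 1P = 21 + 5P
P* = 102/6 = 17
Then substitute into demand:
Q* = 123 - 1 * 17 = 106

106


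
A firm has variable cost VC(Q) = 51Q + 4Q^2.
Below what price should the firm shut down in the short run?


AVC(Q) = VC(Q)/Q = 51 + 4Q
AVC is increasing in Q, so minimum AVC is at Q -> 0+.
Min AVC = 51
The firm should shut down if P < 51.

51


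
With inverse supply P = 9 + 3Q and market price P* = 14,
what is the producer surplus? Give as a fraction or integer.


Minimum supply price (at Q=0): P_min = 9
Quantity supplied at P* = 14:
Q* = (14 - 9)/3 = 5/3
PS = (1/2) * Q* * (P* - P_min)
PS = (1/2) * 5/3 * (14 - 9)
PS = (1/2) * 5/3 * 5 = 25/6

25/6


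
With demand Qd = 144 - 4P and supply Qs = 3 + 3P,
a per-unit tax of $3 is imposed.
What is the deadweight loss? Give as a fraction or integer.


Pre-tax equilibrium quantity: Q* = 444/7
Post-tax equilibrium quantity: Q_tax = 408/7
Reduction in quantity: Q* - Q_tax = 36/7
DWL = (1/2) * tax * (Q* - Q_tax)
DWL = (1/2) * 3 * 36/7 = 54/7

54/7


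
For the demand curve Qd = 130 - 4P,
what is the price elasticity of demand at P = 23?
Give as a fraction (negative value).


dQ/dP = -4
At P = 23: Q = 130 - 4*23 = 38
E = (dQ/dP)(P/Q) = (-4)(23/38) = -46/19

-46/19


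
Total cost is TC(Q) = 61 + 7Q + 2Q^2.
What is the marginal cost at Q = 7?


MC = dTC/dQ = 7 + 2*2*Q
At Q = 7:
MC = 7 + 4*7
MC = 7 + 28 = 35

35


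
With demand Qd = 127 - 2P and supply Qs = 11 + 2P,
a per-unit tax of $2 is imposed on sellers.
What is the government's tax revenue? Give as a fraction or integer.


With tax on sellers, new supply: Qs' = 11 + 2(P - 2)
= 7 + 2P
New equilibrium quantity:
Q_new = 67
Tax revenue = tax * Q_new = 2 * 67 = 134

134


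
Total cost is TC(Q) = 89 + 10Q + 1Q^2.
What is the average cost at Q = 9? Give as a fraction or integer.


TC(9) = 89 + 10*9 + 1*9^2
TC(9) = 89 + 90 + 81 = 260
AC = TC/Q = 260/9 = 260/9

260/9


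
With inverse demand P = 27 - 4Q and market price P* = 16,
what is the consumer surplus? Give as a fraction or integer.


Maximum willingness to pay (at Q=0): P_max = 27
Quantity demanded at P* = 16:
Q* = (27 - 16)/4 = 11/4
CS = (1/2) * Q* * (P_max - P*)
CS = (1/2) * 11/4 * (27 - 16)
CS = (1/2) * 11/4 * 11 = 121/8

121/8


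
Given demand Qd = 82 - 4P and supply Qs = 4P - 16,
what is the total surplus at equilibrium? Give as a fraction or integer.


Find equilibrium: 82 - 4P = 4P - 16
82 + 16 = 8P
P* = 98/8 = 49/4
Q* = 4*49/4 - 16 = 33
Inverse demand: P = 41/2 - Q/4, so P_max = 41/2
Inverse supply: P = 4 + Q/4, so P_min = 4
CS = (1/2) * 33 * (41/2 - 49/4) = 1089/8
PS = (1/2) * 33 * (49/4 - 4) = 1089/8
TS = CS + PS = 1089/8 + 1089/8 = 1089/4

1089/4


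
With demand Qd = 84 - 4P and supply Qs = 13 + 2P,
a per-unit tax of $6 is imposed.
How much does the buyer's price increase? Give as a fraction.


With a per-unit tax, the buyer's price increase depends on relative slopes.
Supply slope: d = 2, Demand slope: b = 4
Buyer's price increase = d * tax / (b + d)
= 2 * 6 / (4 + 2)
= 12 / 6 = 2

2


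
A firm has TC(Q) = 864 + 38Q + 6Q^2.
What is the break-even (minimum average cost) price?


AC(Q) = 864/Q + 38 + 6Q
To minimize: dAC/dQ = -864/Q^2 + 6 = 0
Q^2 = 864/6 = 144
Q* = 12
Min AC = 864/12 + 38 + 6*12
Min AC = 72 + 38 + 72 = 182

182


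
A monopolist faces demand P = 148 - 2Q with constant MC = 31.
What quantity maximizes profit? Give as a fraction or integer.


TR = P*Q = (148 - 2Q)Q = 148Q - 2Q^2
MR = dTR/dQ = 148 - 4Q
Set MR = MC:
148 - 4Q = 31
117 = 4Q
Q* = 117/4 = 117/4

117/4


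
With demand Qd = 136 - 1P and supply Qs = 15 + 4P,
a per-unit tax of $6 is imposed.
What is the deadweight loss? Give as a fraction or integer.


Pre-tax equilibrium quantity: Q* = 559/5
Post-tax equilibrium quantity: Q_tax = 107
Reduction in quantity: Q* - Q_tax = 24/5
DWL = (1/2) * tax * (Q* - Q_tax)
DWL = (1/2) * 6 * 24/5 = 72/5

72/5


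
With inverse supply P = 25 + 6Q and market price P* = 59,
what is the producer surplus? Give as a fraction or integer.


Minimum supply price (at Q=0): P_min = 25
Quantity supplied at P* = 59:
Q* = (59 - 25)/6 = 17/3
PS = (1/2) * Q* * (P* - P_min)
PS = (1/2) * 17/3 * (59 - 25)
PS = (1/2) * 17/3 * 34 = 289/3

289/3


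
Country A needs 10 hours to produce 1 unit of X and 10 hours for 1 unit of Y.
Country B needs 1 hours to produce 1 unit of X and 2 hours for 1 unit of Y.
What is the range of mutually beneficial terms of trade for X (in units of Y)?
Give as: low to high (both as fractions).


Opportunity cost of X for Country A = hours_X / hours_Y = 10/10 = 1 units of Y
Opportunity cost of X for Country B = hours_X / hours_Y = 1/2 = 1/2 units of Y
Terms of trade must be between the two opportunity costs.
Range: 1/2 to 1

1/2 to 1


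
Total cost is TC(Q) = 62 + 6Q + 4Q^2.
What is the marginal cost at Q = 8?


MC = dTC/dQ = 6 + 2*4*Q
At Q = 8:
MC = 6 + 8*8
MC = 6 + 64 = 70

70


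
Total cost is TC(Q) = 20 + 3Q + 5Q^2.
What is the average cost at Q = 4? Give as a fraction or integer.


TC(4) = 20 + 3*4 + 5*4^2
TC(4) = 20 + 12 + 80 = 112
AC = TC/Q = 112/4 = 28

28


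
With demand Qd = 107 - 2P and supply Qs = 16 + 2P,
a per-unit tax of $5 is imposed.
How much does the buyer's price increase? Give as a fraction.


With a per-unit tax, the buyer's price increase depends on relative slopes.
Supply slope: d = 2, Demand slope: b = 2
Buyer's price increase = d * tax / (b + d)
= 2 * 5 / (2 + 2)
= 10 / 4 = 5/2

5/2


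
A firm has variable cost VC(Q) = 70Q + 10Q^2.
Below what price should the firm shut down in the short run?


AVC(Q) = VC(Q)/Q = 70 + 10Q
AVC is increasing in Q, so minimum AVC is at Q -> 0+.
Min AVC = 70
The firm should shut down if P < 70.

70


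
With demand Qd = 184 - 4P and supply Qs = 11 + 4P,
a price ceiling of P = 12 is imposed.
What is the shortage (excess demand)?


At P = 12:
Qd = 184 - 4*12 = 136
Qs = 11 + 4*12 = 59
Shortage = Qd - Qs = 136 - 59 = 77

77


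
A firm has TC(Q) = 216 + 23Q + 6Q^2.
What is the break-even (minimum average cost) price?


AC(Q) = 216/Q + 23 + 6Q
To minimize: dAC/dQ = -216/Q^2 + 6 = 0
Q^2 = 216/6 = 36
Q* = 6
Min AC = 216/6 + 23 + 6*6
Min AC = 36 + 23 + 36 = 95

95


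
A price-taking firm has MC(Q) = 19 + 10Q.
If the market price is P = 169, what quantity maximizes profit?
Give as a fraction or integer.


In perfect competition, profit is maximized where P = MC.
169 = 19 + 10Q
150 = 10Q
Q* = 150/10 = 15

15


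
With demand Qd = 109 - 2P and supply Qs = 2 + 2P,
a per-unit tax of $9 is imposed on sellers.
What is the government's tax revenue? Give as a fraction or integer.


With tax on sellers, new supply: Qs' = 2 + 2(P - 9)
= 2P - 16
New equilibrium quantity:
Q_new = 93/2
Tax revenue = tax * Q_new = 9 * 93/2 = 837/2

837/2


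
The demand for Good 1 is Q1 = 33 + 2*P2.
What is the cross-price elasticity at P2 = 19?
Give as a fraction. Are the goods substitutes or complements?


dQ1/dP2 = 2
At P2 = 19: Q1 = 33 + 2*19 = 71
Exy = (dQ1/dP2)(P2/Q1) = 2 * 19 / 71 = 38/71
Since Exy > 0, the goods are substitutes.

38/71 (substitutes)


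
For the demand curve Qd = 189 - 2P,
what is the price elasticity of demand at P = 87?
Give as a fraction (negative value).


dQ/dP = -2
At P = 87: Q = 189 - 2*87 = 15
E = (dQ/dP)(P/Q) = (-2)(87/15) = -58/5

-58/5


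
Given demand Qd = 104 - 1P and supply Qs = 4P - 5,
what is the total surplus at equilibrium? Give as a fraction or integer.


Find equilibrium: 104 - 1P = 4P - 5
104 + 5 = 5P
P* = 109/5 = 109/5
Q* = 4*109/5 - 5 = 411/5
Inverse demand: P = 104 - Q/1, so P_max = 104
Inverse supply: P = 5/4 + Q/4, so P_min = 5/4
CS = (1/2) * 411/5 * (104 - 109/5) = 168921/50
PS = (1/2) * 411/5 * (109/5 - 5/4) = 168921/200
TS = CS + PS = 168921/50 + 168921/200 = 168921/40

168921/40


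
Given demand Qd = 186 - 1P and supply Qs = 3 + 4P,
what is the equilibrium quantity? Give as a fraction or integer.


First find equilibrium price:
186 - 1P = 3 + 4P
P* = 183/5 = 183/5
Then substitute into demand:
Q* = 186 - 1 * 183/5 = 747/5

747/5


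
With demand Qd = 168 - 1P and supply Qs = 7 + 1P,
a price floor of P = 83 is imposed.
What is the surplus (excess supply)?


At P = 83:
Qd = 168 - 1*83 = 85
Qs = 7 + 1*83 = 90
Surplus = Qs - Qd = 90 - 85 = 5

5


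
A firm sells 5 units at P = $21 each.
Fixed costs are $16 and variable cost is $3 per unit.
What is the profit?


Total Revenue = P * Q = 21 * 5 = $105
Total Cost = FC + VC*Q = 16 + 3*5 = $31
Profit = TR - TC = 105 - 31 = $74

$74


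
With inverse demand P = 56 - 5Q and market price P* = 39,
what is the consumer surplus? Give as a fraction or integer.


Maximum willingness to pay (at Q=0): P_max = 56
Quantity demanded at P* = 39:
Q* = (56 - 39)/5 = 17/5
CS = (1/2) * Q* * (P_max - P*)
CS = (1/2) * 17/5 * (56 - 39)
CS = (1/2) * 17/5 * 17 = 289/10

289/10


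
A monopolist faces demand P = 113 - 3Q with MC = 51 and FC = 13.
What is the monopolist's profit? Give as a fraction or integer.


MR = MC: 113 - 6Q = 51
Q* = 31/3
P* = 113 - 3*31/3 = 82
Profit = (P* - MC)*Q* - FC
= (82 - 51)*31/3 - 13
= 31*31/3 - 13
= 961/3 - 13 = 922/3

922/3


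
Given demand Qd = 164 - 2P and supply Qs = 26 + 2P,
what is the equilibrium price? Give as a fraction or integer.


At equilibrium, Qd = Qs.
164 - 2P = 26 + 2P
164 - 26 = 2P + 2P
138 = 4P
P* = 138/4 = 69/2

69/2


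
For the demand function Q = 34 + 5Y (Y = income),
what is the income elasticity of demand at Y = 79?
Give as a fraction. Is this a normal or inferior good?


dQ/dY = 5
At Y = 79: Q = 34 + 5*79 = 429
Ey = (dQ/dY)(Y/Q) = 5 * 79 / 429 = 395/429
Since Ey > 0, this is a normal good.

395/429 (normal good)


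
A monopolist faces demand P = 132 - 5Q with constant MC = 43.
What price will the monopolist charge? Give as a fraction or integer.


MR = 132 - 10Q
Set MR = MC: 132 - 10Q = 43
Q* = 89/10
Substitute into demand:
P* = 132 - 5*89/10 = 175/2

175/2


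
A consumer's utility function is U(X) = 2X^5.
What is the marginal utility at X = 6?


MU = dU/dX = 2*5*X^(5-1)
MU = 10*X^4
At X = 6:
MU = 10 * 6^4
MU = 10 * 1296 = 12960

12960


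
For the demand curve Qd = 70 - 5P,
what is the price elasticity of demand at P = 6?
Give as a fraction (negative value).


dQ/dP = -5
At P = 6: Q = 70 - 5*6 = 40
E = (dQ/dP)(P/Q) = (-5)(6/40) = -3/4

-3/4


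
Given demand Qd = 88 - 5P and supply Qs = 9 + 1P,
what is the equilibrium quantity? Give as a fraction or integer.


First find equilibrium price:
88 - 5P = 9 + 1P
P* = 79/6 = 79/6
Then substitute into demand:
Q* = 88 - 5 * 79/6 = 133/6

133/6


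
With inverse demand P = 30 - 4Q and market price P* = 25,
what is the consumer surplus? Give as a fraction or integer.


Maximum willingness to pay (at Q=0): P_max = 30
Quantity demanded at P* = 25:
Q* = (30 - 25)/4 = 5/4
CS = (1/2) * Q* * (P_max - P*)
CS = (1/2) * 5/4 * (30 - 25)
CS = (1/2) * 5/4 * 5 = 25/8

25/8


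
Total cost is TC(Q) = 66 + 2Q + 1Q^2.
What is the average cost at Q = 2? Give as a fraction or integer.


TC(2) = 66 + 2*2 + 1*2^2
TC(2) = 66 + 4 + 4 = 74
AC = TC/Q = 74/2 = 37

37


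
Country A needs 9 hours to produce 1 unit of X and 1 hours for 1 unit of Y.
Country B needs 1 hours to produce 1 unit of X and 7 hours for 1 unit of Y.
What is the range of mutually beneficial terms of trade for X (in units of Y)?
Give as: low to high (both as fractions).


Opportunity cost of X for Country A = hours_X / hours_Y = 9/1 = 9 units of Y
Opportunity cost of X for Country B = hours_X / hours_Y = 1/7 = 1/7 units of Y
Terms of trade must be between the two opportunity costs.
Range: 1/7 to 9

1/7 to 9


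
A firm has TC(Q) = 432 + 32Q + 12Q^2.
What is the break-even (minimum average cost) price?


AC(Q) = 432/Q + 32 + 12Q
To minimize: dAC/dQ = -432/Q^2 + 12 = 0
Q^2 = 432/12 = 36
Q* = 6
Min AC = 432/6 + 32 + 12*6
Min AC = 72 + 32 + 72 = 176

176


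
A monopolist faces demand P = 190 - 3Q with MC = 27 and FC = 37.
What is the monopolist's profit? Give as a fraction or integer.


MR = MC: 190 - 6Q = 27
Q* = 163/6
P* = 190 - 3*163/6 = 217/2
Profit = (P* - MC)*Q* - FC
= (217/2 - 27)*163/6 - 37
= 163/2*163/6 - 37
= 26569/12 - 37 = 26125/12

26125/12


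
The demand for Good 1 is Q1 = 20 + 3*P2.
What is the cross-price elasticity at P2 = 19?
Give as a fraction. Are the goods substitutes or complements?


dQ1/dP2 = 3
At P2 = 19: Q1 = 20 + 3*19 = 77
Exy = (dQ1/dP2)(P2/Q1) = 3 * 19 / 77 = 57/77
Since Exy > 0, the goods are substitutes.

57/77 (substitutes)


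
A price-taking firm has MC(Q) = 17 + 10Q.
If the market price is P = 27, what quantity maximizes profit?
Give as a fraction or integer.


In perfect competition, profit is maximized where P = MC.
27 = 17 + 10Q
10 = 10Q
Q* = 10/10 = 1

1


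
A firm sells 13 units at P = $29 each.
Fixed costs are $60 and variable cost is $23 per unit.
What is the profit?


Total Revenue = P * Q = 29 * 13 = $377
Total Cost = FC + VC*Q = 60 + 23*13 = $359
Profit = TR - TC = 377 - 359 = $18

$18


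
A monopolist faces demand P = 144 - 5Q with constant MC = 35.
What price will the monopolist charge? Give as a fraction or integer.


MR = 144 - 10Q
Set MR = MC: 144 - 10Q = 35
Q* = 109/10
Substitute into demand:
P* = 144 - 5*109/10 = 179/2

179/2


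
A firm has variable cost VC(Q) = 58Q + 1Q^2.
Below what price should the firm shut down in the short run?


AVC(Q) = VC(Q)/Q = 58 + 1Q
AVC is increasing in Q, so minimum AVC is at Q -> 0+.
Min AVC = 58
The firm should shut down if P < 58.

58


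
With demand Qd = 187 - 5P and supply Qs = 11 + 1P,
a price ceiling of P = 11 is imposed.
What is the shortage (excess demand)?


At P = 11:
Qd = 187 - 5*11 = 132
Qs = 11 + 1*11 = 22
Shortage = Qd - Qs = 132 - 22 = 110

110


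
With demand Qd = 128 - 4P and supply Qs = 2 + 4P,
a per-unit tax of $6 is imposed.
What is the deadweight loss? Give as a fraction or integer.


Pre-tax equilibrium quantity: Q* = 65
Post-tax equilibrium quantity: Q_tax = 53
Reduction in quantity: Q* - Q_tax = 12
DWL = (1/2) * tax * (Q* - Q_tax)
DWL = (1/2) * 6 * 12 = 36

36


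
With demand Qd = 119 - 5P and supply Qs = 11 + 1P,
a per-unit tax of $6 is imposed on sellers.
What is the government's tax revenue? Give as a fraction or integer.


With tax on sellers, new supply: Qs' = 11 + 1(P - 6)
= 5 + 1P
New equilibrium quantity:
Q_new = 24
Tax revenue = tax * Q_new = 6 * 24 = 144

144


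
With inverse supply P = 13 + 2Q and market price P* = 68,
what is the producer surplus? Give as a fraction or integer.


Minimum supply price (at Q=0): P_min = 13
Quantity supplied at P* = 68:
Q* = (68 - 13)/2 = 55/2
PS = (1/2) * Q* * (P* - P_min)
PS = (1/2) * 55/2 * (68 - 13)
PS = (1/2) * 55/2 * 55 = 3025/4

3025/4


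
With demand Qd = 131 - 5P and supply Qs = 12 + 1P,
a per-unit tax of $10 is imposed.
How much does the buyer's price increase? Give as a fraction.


With a per-unit tax, the buyer's price increase depends on relative slopes.
Supply slope: d = 1, Demand slope: b = 5
Buyer's price increase = d * tax / (b + d)
= 1 * 10 / (5 + 1)
= 10 / 6 = 5/3

5/3


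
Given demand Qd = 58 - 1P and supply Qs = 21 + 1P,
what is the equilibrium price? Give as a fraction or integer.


At equilibrium, Qd = Qs.
58 - 1P = 21 + 1P
58 - 21 = 1P + 1P
37 = 2P
P* = 37/2 = 37/2

37/2


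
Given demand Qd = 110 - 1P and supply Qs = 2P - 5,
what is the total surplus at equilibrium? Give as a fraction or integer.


Find equilibrium: 110 - 1P = 2P - 5
110 + 5 = 3P
P* = 115/3 = 115/3
Q* = 2*115/3 - 5 = 215/3
Inverse demand: P = 110 - Q/1, so P_max = 110
Inverse supply: P = 5/2 + Q/2, so P_min = 5/2
CS = (1/2) * 215/3 * (110 - 115/3) = 46225/18
PS = (1/2) * 215/3 * (115/3 - 5/2) = 46225/36
TS = CS + PS = 46225/18 + 46225/36 = 46225/12

46225/12


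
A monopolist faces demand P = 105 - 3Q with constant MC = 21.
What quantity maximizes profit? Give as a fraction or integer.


TR = P*Q = (105 - 3Q)Q = 105Q - 3Q^2
MR = dTR/dQ = 105 - 6Q
Set MR = MC:
105 - 6Q = 21
84 = 6Q
Q* = 84/6 = 14

14


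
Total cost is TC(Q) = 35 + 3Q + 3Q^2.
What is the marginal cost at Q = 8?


MC = dTC/dQ = 3 + 2*3*Q
At Q = 8:
MC = 3 + 6*8
MC = 3 + 48 = 51

51


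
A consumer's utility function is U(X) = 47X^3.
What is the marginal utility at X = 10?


MU = dU/dX = 47*3*X^(3-1)
MU = 141*X^2
At X = 10:
MU = 141 * 10^2
MU = 141 * 100 = 14100

14100


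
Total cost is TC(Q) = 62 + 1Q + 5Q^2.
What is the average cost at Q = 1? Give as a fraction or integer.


TC(1) = 62 + 1*1 + 5*1^2
TC(1) = 62 + 1 + 5 = 68
AC = TC/Q = 68/1 = 68

68


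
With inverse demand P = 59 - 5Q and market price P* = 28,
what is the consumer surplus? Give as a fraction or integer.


Maximum willingness to pay (at Q=0): P_max = 59
Quantity demanded at P* = 28:
Q* = (59 - 28)/5 = 31/5
CS = (1/2) * Q* * (P_max - P*)
CS = (1/2) * 31/5 * (59 - 28)
CS = (1/2) * 31/5 * 31 = 961/10

961/10


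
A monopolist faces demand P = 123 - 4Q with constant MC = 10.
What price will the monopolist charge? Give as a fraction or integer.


MR = 123 - 8Q
Set MR = MC: 123 - 8Q = 10
Q* = 113/8
Substitute into demand:
P* = 123 - 4*113/8 = 133/2

133/2


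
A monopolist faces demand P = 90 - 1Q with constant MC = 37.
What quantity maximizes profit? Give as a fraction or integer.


TR = P*Q = (90 - 1Q)Q = 90Q - 1Q^2
MR = dTR/dQ = 90 - 2Q
Set MR = MC:
90 - 2Q = 37
53 = 2Q
Q* = 53/2 = 53/2

53/2


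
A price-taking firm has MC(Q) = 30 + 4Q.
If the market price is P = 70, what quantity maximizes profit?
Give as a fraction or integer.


In perfect competition, profit is maximized where P = MC.
70 = 30 + 4Q
40 = 4Q
Q* = 40/4 = 10

10


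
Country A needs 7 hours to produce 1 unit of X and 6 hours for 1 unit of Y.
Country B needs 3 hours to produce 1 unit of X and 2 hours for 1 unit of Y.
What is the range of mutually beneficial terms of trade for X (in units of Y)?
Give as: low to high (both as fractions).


Opportunity cost of X for Country A = hours_X / hours_Y = 7/6 = 7/6 units of Y
Opportunity cost of X for Country B = hours_X / hours_Y = 3/2 = 3/2 units of Y
Terms of trade must be between the two opportunity costs.
Range: 7/6 to 3/2

7/6 to 3/2


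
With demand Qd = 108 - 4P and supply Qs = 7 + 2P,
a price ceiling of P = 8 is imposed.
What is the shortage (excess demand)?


At P = 8:
Qd = 108 - 4*8 = 76
Qs = 7 + 2*8 = 23
Shortage = Qd - Qs = 76 - 23 = 53

53


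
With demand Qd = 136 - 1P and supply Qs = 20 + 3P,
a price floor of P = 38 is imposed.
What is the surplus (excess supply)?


At P = 38:
Qd = 136 - 1*38 = 98
Qs = 20 + 3*38 = 134
Surplus = Qs - Qd = 134 - 98 = 36

36


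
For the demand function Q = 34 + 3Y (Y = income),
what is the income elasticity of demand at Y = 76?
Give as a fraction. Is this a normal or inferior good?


dQ/dY = 3
At Y = 76: Q = 34 + 3*76 = 262
Ey = (dQ/dY)(Y/Q) = 3 * 76 / 262 = 114/131
Since Ey > 0, this is a normal good.

114/131 (normal good)


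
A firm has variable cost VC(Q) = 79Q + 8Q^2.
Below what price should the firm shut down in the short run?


AVC(Q) = VC(Q)/Q = 79 + 8Q
AVC is increasing in Q, so minimum AVC is at Q -> 0+.
Min AVC = 79
The firm should shut down if P < 79.

79


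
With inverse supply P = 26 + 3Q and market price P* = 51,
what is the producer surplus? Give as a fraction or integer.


Minimum supply price (at Q=0): P_min = 26
Quantity supplied at P* = 51:
Q* = (51 - 26)/3 = 25/3
PS = (1/2) * Q* * (P* - P_min)
PS = (1/2) * 25/3 * (51 - 26)
PS = (1/2) * 25/3 * 25 = 625/6

625/6


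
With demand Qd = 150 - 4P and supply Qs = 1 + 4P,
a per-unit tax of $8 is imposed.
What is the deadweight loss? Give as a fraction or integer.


Pre-tax equilibrium quantity: Q* = 151/2
Post-tax equilibrium quantity: Q_tax = 119/2
Reduction in quantity: Q* - Q_tax = 16
DWL = (1/2) * tax * (Q* - Q_tax)
DWL = (1/2) * 8 * 16 = 64

64


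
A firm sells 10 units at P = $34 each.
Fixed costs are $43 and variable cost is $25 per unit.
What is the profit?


Total Revenue = P * Q = 34 * 10 = $340
Total Cost = FC + VC*Q = 43 + 25*10 = $293
Profit = TR - TC = 340 - 293 = $47

$47


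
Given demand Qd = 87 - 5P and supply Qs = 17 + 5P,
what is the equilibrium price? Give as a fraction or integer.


At equilibrium, Qd = Qs.
87 - 5P = 17 + 5P
87 - 17 = 5P + 5P
70 = 10P
P* = 70/10 = 7

7


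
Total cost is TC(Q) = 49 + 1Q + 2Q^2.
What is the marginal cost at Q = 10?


MC = dTC/dQ = 1 + 2*2*Q
At Q = 10:
MC = 1 + 4*10
MC = 1 + 40 = 41

41


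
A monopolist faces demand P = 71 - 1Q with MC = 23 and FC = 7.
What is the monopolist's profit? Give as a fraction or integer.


MR = MC: 71 - 2Q = 23
Q* = 24
P* = 71 - 1*24 = 47
Profit = (P* - MC)*Q* - FC
= (47 - 23)*24 - 7
= 24*24 - 7
= 576 - 7 = 569

569


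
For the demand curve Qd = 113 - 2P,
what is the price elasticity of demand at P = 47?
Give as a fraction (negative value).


dQ/dP = -2
At P = 47: Q = 113 - 2*47 = 19
E = (dQ/dP)(P/Q) = (-2)(47/19) = -94/19

-94/19


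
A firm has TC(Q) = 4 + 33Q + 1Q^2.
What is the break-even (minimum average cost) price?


AC(Q) = 4/Q + 33 + 1Q
To minimize: dAC/dQ = -4/Q^2 + 1 = 0
Q^2 = 4/1 = 4
Q* = 2
Min AC = 4/2 + 33 + 1*2
Min AC = 2 + 33 + 2 = 37

37


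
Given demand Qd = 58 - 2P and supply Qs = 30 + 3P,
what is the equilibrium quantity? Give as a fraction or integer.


First find equilibrium price:
58 - 2P = 30 + 3P
P* = 28/5 = 28/5
Then substitute into demand:
Q* = 58 - 2 * 28/5 = 234/5

234/5


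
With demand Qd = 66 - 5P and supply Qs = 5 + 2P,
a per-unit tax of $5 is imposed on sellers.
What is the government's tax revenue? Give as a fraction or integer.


With tax on sellers, new supply: Qs' = 5 + 2(P - 5)
= 2P - 5
New equilibrium quantity:
Q_new = 107/7
Tax revenue = tax * Q_new = 5 * 107/7 = 535/7

535/7


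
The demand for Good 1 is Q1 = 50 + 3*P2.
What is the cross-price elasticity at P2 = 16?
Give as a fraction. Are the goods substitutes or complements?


dQ1/dP2 = 3
At P2 = 16: Q1 = 50 + 3*16 = 98
Exy = (dQ1/dP2)(P2/Q1) = 3 * 16 / 98 = 24/49
Since Exy > 0, the goods are substitutes.

24/49 (substitutes)


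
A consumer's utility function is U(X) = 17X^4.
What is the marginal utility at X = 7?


MU = dU/dX = 17*4*X^(4-1)
MU = 68*X^3
At X = 7:
MU = 68 * 7^3
MU = 68 * 343 = 23324

23324


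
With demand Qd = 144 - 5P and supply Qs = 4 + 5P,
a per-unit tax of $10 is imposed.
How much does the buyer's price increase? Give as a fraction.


With a per-unit tax, the buyer's price increase depends on relative slopes.
Supply slope: d = 5, Demand slope: b = 5
Buyer's price increase = d * tax / (b + d)
= 5 * 10 / (5 + 5)
= 50 / 10 = 5

5


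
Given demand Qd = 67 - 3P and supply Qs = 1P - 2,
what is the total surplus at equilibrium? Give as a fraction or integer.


Find equilibrium: 67 - 3P = 1P - 2
67 + 2 = 4P
P* = 69/4 = 69/4
Q* = 1*69/4 - 2 = 61/4
Inverse demand: P = 67/3 - Q/3, so P_max = 67/3
Inverse supply: P = 2 + Q/1, so P_min = 2
CS = (1/2) * 61/4 * (67/3 - 69/4) = 3721/96
PS = (1/2) * 61/4 * (69/4 - 2) = 3721/32
TS = CS + PS = 3721/96 + 3721/32 = 3721/24

3721/24


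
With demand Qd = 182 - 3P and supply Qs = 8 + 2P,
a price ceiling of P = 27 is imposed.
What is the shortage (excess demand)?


At P = 27:
Qd = 182 - 3*27 = 101
Qs = 8 + 2*27 = 62
Shortage = Qd - Qs = 101 - 62 = 39

39


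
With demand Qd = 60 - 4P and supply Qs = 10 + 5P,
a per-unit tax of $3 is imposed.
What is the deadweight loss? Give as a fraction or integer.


Pre-tax equilibrium quantity: Q* = 340/9
Post-tax equilibrium quantity: Q_tax = 280/9
Reduction in quantity: Q* - Q_tax = 20/3
DWL = (1/2) * tax * (Q* - Q_tax)
DWL = (1/2) * 3 * 20/3 = 10

10


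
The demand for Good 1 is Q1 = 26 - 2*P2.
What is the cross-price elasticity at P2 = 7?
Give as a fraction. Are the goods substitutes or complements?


dQ1/dP2 = -2
At P2 = 7: Q1 = 26 - 2*7 = 12
Exy = (dQ1/dP2)(P2/Q1) = -2 * 7 / 12 = -7/6
Since Exy < 0, the goods are complements.

-7/6 (complements)


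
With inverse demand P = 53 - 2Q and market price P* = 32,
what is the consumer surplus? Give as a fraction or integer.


Maximum willingness to pay (at Q=0): P_max = 53
Quantity demanded at P* = 32:
Q* = (53 - 32)/2 = 21/2
CS = (1/2) * Q* * (P_max - P*)
CS = (1/2) * 21/2 * (53 - 32)
CS = (1/2) * 21/2 * 21 = 441/4

441/4


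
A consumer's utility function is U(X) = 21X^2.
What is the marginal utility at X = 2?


MU = dU/dX = 21*2*X^(2-1)
MU = 42*X^1
At X = 2:
MU = 42 * 2^1
MU = 42 * 2 = 84

84


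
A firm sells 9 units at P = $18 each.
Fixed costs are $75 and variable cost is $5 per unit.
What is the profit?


Total Revenue = P * Q = 18 * 9 = $162
Total Cost = FC + VC*Q = 75 + 5*9 = $120
Profit = TR - TC = 162 - 120 = $42

$42


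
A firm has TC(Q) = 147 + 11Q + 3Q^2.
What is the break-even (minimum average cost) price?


AC(Q) = 147/Q + 11 + 3Q
To minimize: dAC/dQ = -147/Q^2 + 3 = 0
Q^2 = 147/3 = 49
Q* = 7
Min AC = 147/7 + 11 + 3*7
Min AC = 21 + 11 + 21 = 53

53


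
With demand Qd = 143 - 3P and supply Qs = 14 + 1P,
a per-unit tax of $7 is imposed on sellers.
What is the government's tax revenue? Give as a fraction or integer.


With tax on sellers, new supply: Qs' = 14 + 1(P - 7)
= 7 + 1P
New equilibrium quantity:
Q_new = 41
Tax revenue = tax * Q_new = 7 * 41 = 287

287


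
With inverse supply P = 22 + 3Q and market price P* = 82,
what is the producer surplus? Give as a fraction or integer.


Minimum supply price (at Q=0): P_min = 22
Quantity supplied at P* = 82:
Q* = (82 - 22)/3 = 20
PS = (1/2) * Q* * (P* - P_min)
PS = (1/2) * 20 * (82 - 22)
PS = (1/2) * 20 * 60 = 600

600


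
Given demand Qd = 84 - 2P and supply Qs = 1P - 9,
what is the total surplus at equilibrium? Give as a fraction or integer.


Find equilibrium: 84 - 2P = 1P - 9
84 + 9 = 3P
P* = 93/3 = 31
Q* = 1*31 - 9 = 22
Inverse demand: P = 42 - Q/2, so P_max = 42
Inverse supply: P = 9 + Q/1, so P_min = 9
CS = (1/2) * 22 * (42 - 31) = 121
PS = (1/2) * 22 * (31 - 9) = 242
TS = CS + PS = 121 + 242 = 363

363


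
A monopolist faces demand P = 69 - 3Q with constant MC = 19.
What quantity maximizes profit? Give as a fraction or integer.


TR = P*Q = (69 - 3Q)Q = 69Q - 3Q^2
MR = dTR/dQ = 69 - 6Q
Set MR = MC:
69 - 6Q = 19
50 = 6Q
Q* = 50/6 = 25/3

25/3


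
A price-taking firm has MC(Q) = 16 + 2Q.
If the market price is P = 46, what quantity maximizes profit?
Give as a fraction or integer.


In perfect competition, profit is maximized where P = MC.
46 = 16 + 2Q
30 = 2Q
Q* = 30/2 = 15

15


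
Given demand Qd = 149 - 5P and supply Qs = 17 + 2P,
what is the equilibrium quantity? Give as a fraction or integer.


First find equilibrium price:
149 - 5P = 17 + 2P
P* = 132/7 = 132/7
Then substitute into demand:
Q* = 149 - 5 * 132/7 = 383/7

383/7


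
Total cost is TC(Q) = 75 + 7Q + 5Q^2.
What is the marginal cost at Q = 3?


MC = dTC/dQ = 7 + 2*5*Q
At Q = 3:
MC = 7 + 10*3
MC = 7 + 30 = 37

37


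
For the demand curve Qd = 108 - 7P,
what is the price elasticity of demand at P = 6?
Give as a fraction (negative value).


dQ/dP = -7
At P = 6: Q = 108 - 7*6 = 66
E = (dQ/dP)(P/Q) = (-7)(6/66) = -7/11

-7/11


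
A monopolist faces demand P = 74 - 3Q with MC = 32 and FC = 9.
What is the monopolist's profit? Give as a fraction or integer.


MR = MC: 74 - 6Q = 32
Q* = 7
P* = 74 - 3*7 = 53
Profit = (P* - MC)*Q* - FC
= (53 - 32)*7 - 9
= 21*7 - 9
= 147 - 9 = 138

138


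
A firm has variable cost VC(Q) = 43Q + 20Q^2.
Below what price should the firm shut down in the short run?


AVC(Q) = VC(Q)/Q = 43 + 20Q
AVC is increasing in Q, so minimum AVC is at Q -> 0+.
Min AVC = 43
The firm should shut down if P < 43.

43


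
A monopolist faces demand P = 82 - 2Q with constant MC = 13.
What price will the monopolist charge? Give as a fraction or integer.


MR = 82 - 4Q
Set MR = MC: 82 - 4Q = 13
Q* = 69/4
Substitute into demand:
P* = 82 - 2*69/4 = 95/2

95/2


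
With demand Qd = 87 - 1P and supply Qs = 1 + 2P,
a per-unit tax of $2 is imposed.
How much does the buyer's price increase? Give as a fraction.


With a per-unit tax, the buyer's price increase depends on relative slopes.
Supply slope: d = 2, Demand slope: b = 1
Buyer's price increase = d * tax / (b + d)
= 2 * 2 / (1 + 2)
= 4 / 3 = 4/3

4/3


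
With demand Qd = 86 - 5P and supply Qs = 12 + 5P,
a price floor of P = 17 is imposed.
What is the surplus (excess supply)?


At P = 17:
Qd = 86 - 5*17 = 1
Qs = 12 + 5*17 = 97
Surplus = Qs - Qd = 97 - 1 = 96

96


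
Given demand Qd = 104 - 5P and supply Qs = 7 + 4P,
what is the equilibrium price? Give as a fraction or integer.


At equilibrium, Qd = Qs.
104 - 5P = 7 + 4P
104 - 7 = 5P + 4P
97 = 9P
P* = 97/9 = 97/9

97/9


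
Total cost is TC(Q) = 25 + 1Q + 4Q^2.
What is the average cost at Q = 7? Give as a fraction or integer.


TC(7) = 25 + 1*7 + 4*7^2
TC(7) = 25 + 7 + 196 = 228
AC = TC/Q = 228/7 = 228/7

228/7


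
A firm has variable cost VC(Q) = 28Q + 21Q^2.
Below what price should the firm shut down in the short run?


AVC(Q) = VC(Q)/Q = 28 + 21Q
AVC is increasing in Q, so minimum AVC is at Q -> 0+.
Min AVC = 28
The firm should shut down if P < 28.

28


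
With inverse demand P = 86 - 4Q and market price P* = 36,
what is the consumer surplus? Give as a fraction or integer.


Maximum willingness to pay (at Q=0): P_max = 86
Quantity demanded at P* = 36:
Q* = (86 - 36)/4 = 25/2
CS = (1/2) * Q* * (P_max - P*)
CS = (1/2) * 25/2 * (86 - 36)
CS = (1/2) * 25/2 * 50 = 625/2

625/2


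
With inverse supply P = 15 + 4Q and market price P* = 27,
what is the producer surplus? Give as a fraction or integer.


Minimum supply price (at Q=0): P_min = 15
Quantity supplied at P* = 27:
Q* = (27 - 15)/4 = 3
PS = (1/2) * Q* * (P* - P_min)
PS = (1/2) * 3 * (27 - 15)
PS = (1/2) * 3 * 12 = 18

18


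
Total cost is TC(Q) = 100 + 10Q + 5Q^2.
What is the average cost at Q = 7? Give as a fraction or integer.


TC(7) = 100 + 10*7 + 5*7^2
TC(7) = 100 + 70 + 245 = 415
AC = TC/Q = 415/7 = 415/7

415/7


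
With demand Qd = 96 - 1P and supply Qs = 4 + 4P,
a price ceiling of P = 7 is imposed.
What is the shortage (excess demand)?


At P = 7:
Qd = 96 - 1*7 = 89
Qs = 4 + 4*7 = 32
Shortage = Qd - Qs = 89 - 32 = 57

57


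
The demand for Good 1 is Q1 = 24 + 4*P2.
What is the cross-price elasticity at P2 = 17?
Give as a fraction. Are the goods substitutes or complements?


dQ1/dP2 = 4
At P2 = 17: Q1 = 24 + 4*17 = 92
Exy = (dQ1/dP2)(P2/Q1) = 4 * 17 / 92 = 17/23
Since Exy > 0, the goods are substitutes.

17/23 (substitutes)
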